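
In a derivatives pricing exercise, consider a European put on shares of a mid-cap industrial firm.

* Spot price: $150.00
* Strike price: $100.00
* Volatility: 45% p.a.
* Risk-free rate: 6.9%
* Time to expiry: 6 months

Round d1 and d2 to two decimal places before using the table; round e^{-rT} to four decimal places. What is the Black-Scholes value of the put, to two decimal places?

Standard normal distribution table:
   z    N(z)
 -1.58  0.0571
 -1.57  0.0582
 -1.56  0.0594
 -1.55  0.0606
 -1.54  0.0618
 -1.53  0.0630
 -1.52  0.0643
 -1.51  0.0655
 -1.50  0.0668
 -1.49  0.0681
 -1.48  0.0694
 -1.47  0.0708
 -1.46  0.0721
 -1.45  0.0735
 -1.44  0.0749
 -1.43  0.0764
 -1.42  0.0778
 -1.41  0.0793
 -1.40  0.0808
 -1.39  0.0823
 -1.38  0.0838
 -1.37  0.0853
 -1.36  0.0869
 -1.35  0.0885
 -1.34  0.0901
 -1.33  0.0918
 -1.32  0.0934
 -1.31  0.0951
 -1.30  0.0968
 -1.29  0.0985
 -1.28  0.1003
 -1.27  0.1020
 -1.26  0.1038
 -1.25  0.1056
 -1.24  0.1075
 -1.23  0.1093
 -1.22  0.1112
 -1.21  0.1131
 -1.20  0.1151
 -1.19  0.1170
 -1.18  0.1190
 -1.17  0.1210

T = 0.5;  σ√T = 0.3182
d₁ = [ln(150/100) + (0.069 + 0.45²/2)·0.5] / 0.3182 = [0.4055 + 0.0851] / 0.3182 = 1.5418 ⇒ 1.54
d₂ = d₁ − σ√T = 1.5418 − 0.3182 = 1.2236 ⇒ 1.22
exp(−rT) = exp(−0.069·0.5) = 0.9661
P = 100·0.9661·N(-1.22) − 150·N(-1.54) = 100·0.9661·0.1112 − 150·0.0618 = 10.7430 − 9.2700 = 1.4730

$1.47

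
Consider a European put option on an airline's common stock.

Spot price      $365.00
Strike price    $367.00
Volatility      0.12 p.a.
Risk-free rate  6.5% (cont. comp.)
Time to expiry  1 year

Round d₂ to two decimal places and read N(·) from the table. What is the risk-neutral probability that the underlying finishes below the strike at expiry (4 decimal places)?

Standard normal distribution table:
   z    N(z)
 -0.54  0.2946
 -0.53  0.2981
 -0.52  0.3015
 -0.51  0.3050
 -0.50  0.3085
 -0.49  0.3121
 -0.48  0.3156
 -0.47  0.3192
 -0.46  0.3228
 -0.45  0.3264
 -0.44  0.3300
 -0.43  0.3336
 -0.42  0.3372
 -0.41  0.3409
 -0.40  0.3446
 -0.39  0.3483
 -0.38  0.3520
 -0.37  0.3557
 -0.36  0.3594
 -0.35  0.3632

0.3300

σ√T = 0.12·√1 = 0.1200
d₁ = [ln(365/367) + (0.065 + 0.12²/2)·1] / 0.1200 = [-0.0055 + 0.0722] / 0.1200 = 0.5561 ⇒ 0.56
d₂ = d₁ − σ√T = 0.5561 − 0.1200 = 0.4361 ⇒ 0.44
Pr(exercise) under Q = N(−d₂) = N(-0.44) = 0.3300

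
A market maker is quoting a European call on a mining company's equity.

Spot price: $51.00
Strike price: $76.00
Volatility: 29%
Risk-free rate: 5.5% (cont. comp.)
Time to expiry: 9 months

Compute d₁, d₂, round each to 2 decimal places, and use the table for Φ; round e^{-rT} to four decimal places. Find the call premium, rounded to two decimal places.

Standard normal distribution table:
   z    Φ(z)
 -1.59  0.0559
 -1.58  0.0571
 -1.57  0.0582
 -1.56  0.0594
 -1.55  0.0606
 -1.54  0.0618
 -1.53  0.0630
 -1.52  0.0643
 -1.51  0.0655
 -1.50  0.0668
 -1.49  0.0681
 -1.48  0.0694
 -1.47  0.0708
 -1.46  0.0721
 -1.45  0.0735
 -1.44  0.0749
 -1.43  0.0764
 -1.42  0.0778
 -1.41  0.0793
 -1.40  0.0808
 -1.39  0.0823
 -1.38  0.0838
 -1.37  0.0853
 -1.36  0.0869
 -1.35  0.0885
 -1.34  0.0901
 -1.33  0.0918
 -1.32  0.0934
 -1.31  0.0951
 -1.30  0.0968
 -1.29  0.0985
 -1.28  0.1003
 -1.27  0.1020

$0.52

σ√T = 0.29 × 0.8660 = 0.2511
d₁ = [ln(51/76) + (0.055 + 0.29²/2)·0.75] / 0.2511 = [-0.3989 + 0.0728] / 0.2511 = -1.2985 ≈ -1.30
d₂ = d₁ − σ√T = -1.2985 − 0.2511 = -1.5497 ≈ -1.55
exp(−rT) = exp(−0.055·0.75) = 0.9596
C = 51·N(-1.30) − 76·0.9596·N(-1.55) = 51·0.0968 − 76·0.9596·0.0606 = 4.9368 − 4.4195 = 0.5173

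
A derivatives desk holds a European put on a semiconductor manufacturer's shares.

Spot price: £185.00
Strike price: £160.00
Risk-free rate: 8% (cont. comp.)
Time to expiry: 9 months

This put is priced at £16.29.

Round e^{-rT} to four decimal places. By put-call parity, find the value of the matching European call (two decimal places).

£50.60

e^(−rT) = e^(−0.08·0.75) = 0.9418
Put-call parity: C − P = S − K·e^(−rT) = 185 − 160·0.9418 = 185 − 150.6880 = 34.3120
C = P + (C − P) = 16.29 + (34.3120) = 50.6020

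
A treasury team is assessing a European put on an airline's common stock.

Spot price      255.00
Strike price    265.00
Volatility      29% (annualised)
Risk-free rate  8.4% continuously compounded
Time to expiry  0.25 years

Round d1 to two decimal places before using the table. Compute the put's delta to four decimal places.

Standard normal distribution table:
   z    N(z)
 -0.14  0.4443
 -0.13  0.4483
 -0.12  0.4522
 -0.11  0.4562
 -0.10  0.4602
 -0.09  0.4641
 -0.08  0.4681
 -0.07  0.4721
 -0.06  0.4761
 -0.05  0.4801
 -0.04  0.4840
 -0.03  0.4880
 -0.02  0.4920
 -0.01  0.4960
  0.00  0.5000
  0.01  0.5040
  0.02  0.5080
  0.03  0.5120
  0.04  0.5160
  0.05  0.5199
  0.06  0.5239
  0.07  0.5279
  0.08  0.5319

T = 0.25;  σ√T = 0.1450
d₁ = [ln(255/265) + (0.084 + 0.29²/2)·0.25] / 0.1450 = [-0.0385 + 0.0315] / 0.1450 = -0.0480 → -0.05
N(d₁) = N(-0.05) = 0.4801
Δ_put = N(d₁) − 1 = 0.4801 − 1 = -0.5199

-0.5199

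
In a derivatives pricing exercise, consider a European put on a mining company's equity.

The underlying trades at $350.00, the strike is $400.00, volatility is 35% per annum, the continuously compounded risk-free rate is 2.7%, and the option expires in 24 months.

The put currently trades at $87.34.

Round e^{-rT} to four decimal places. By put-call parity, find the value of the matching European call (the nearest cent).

$58.38

exp(−rT) = exp(−0.027·2) = 0.9474
Put-call parity: C − P = S − K·e^(−rT) = 350 − 400·0.9474 = 350 − 378.9600 = -28.9600
C = P + (C − P) = 87.34 + (-28.9600) = 58.3800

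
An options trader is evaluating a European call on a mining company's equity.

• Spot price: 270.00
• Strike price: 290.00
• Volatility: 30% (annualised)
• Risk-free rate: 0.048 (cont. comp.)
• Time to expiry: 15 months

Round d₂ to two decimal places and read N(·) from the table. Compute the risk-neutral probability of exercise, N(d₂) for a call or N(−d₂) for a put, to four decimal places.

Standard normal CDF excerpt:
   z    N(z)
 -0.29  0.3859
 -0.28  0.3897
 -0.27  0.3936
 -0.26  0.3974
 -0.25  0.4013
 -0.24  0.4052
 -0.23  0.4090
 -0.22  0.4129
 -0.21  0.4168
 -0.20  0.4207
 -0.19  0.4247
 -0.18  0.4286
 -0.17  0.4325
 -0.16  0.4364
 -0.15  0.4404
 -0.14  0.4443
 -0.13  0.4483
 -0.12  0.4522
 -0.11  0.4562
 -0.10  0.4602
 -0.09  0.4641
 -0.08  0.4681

T = 1.25;  σ√T = 0.3354
ln(S/K) + (r + σ²/2)T = ln(270/290) + (0.048 + 0.3²/2)·1.25 = -0.0715 + 0.1162 = 0.0448
d₁ = 0.0448 / 0.3354 = 0.1335 ≈ 0.13
d₂ = d₁ − σ√T = 0.1335 − 0.3354 = -0.2019 ≈ -0.20
Pr(exercise) under Q = N(d₂) = 0.4207

0.4207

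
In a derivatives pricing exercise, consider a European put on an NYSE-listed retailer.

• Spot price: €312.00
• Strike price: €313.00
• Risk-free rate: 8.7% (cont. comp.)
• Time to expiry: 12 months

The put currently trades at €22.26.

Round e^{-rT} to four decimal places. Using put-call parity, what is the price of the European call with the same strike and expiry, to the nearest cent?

exp(−rT) = exp(−0.087·1) = 0.9167
Put-call parity: C − P = S − K·e^(−rT) = 312 − 313·0.9167 = 312 − 286.9271 = 25.0729
C = P + (C − P) = 22.26 + (25.0729) = 47.3329

€47.33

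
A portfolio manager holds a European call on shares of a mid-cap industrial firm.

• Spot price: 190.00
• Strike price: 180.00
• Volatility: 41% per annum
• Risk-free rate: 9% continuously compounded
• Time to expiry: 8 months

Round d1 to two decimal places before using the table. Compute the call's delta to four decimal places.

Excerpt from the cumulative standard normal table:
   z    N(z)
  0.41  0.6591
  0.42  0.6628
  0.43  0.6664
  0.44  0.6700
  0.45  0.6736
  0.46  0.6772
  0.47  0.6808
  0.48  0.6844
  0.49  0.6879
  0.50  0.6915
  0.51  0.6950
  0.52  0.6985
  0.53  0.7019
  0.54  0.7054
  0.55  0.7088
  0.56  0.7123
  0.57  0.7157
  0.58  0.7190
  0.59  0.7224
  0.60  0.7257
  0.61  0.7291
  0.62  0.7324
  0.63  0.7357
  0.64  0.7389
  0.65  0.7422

σ√T = 0.41·√0.6667 = 0.3348
d₁ = [ln(190/180) + (0.09 + 0.41²/2)·0.6667] / 0.3348 = [0.0541 + 0.1160] / 0.3348 = 0.5081 ≈ 0.51
N(d₁) = N(0.51) = 0.6950
Δ_call = N(d₁) = 0.6950

0.6950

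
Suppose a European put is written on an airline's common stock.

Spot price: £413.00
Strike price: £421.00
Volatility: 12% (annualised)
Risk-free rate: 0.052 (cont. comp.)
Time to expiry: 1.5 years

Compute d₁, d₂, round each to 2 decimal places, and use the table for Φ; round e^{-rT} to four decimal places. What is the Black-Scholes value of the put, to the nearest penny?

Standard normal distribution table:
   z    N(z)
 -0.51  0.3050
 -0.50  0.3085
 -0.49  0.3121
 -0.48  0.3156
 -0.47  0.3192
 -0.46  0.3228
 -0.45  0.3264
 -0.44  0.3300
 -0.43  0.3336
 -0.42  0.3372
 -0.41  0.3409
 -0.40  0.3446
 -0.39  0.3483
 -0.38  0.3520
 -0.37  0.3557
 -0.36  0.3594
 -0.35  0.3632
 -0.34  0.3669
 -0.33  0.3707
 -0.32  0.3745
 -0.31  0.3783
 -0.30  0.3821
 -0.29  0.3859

£12.53

σ√T = 0.12 × 1.2247 = 0.1470
d₁ = [ln(413/421) + (0.052 + 0.12²/2)·1.5] / 0.1470 = [-0.0192 + 0.0888] / 0.1470 = 0.4737 ≈ 0.47
d₂ = d₁ − σ√T = 0.4737 − 0.1470 = 0.3267 ≈ 0.33
e^(−rT) = e^(−0.052·1.5) = 0.9250
N(−d₂) = N(-0.33) = 0.3707;  N(−d₁) = N(-0.47) = 0.3192
P = 421·0.9250·0.3707 − 413·0.3192 = 144.3598 − 131.8296 = 12.5302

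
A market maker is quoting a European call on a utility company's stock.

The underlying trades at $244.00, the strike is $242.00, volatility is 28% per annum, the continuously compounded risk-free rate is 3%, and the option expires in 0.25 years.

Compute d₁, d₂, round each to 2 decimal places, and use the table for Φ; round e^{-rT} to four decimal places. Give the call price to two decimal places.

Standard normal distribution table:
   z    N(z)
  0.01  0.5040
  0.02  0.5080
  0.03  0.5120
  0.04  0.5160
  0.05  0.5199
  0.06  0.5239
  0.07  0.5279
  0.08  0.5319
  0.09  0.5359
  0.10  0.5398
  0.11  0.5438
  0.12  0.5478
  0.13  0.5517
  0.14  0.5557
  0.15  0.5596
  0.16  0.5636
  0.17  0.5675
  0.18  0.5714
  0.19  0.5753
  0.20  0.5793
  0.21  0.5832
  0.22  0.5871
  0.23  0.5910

$15.49

σ√T = 0.28 × 0.5000 = 0.1400
d₁ = [ln(244/242) + (0.03 + 0.28²/2)·0.25] / 0.1400 = [0.0082 + 0.0173] / 0.1400 = 0.1824 → 0.18
d₂ = d₁ − σ√T = 0.1824 − 0.1400 = 0.0424 → 0.04
e^(−rT) = e^(−0.03·0.25) = 0.9925
N(d₁) = N(0.18) = 0.5714;  N(d₂) = N(0.04) = 0.5160
C = 244·0.5714 − 242·0.9925·0.5160 = 139.4216 − 123.9355 = 15.4861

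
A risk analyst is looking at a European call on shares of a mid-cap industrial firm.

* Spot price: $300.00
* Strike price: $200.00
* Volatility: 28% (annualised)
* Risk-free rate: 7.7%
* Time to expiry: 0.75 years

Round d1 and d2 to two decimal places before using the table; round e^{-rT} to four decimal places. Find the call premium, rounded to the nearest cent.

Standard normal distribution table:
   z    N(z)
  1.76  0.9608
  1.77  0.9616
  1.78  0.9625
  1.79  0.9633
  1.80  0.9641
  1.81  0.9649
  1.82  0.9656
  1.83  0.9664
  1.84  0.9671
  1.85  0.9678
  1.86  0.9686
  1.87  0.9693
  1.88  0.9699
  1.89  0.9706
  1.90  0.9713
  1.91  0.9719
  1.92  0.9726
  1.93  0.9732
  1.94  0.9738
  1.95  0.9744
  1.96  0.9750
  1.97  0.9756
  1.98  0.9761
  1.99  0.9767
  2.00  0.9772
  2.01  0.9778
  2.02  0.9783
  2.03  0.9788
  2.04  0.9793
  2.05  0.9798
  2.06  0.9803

σ√T = 0.28 × 0.8660 = 0.2425
d₁ = [ln(300/200) + (0.077 + 0.28²/2)·0.75] / 0.2425 = [0.4055 + 0.0872] / 0.2425 = 2.0315 ⇒ 2.03
d₂ = d₁ − σ√T = 2.0315 − 0.2425 = 1.7890 ⇒ 1.79
exp(−rT) = exp(−0.077·0.75) = 0.9439
N(d₁) = N(2.03) = 0.9788;  N(d₂) = N(1.79) = 0.9633
C = 300·0.9788 − 200·0.9439·0.9633 = 293.6400 − 181.8518 = 111.7882

$111.79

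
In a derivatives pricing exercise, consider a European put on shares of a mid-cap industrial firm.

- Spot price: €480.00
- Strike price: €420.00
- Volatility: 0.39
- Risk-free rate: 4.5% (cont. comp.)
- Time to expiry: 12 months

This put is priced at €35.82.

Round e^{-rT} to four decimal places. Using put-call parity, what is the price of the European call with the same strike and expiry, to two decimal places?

e^(−rT) = e^(−0.045·1) = 0.9560
Put-call parity: C − P = S − K·e^(−rT) = 480 − 420·0.9560 = 480 − 401.5200 = 78.4800
C = P + (C − P) = 35.82 + (78.4800) = 114.3000

€114.30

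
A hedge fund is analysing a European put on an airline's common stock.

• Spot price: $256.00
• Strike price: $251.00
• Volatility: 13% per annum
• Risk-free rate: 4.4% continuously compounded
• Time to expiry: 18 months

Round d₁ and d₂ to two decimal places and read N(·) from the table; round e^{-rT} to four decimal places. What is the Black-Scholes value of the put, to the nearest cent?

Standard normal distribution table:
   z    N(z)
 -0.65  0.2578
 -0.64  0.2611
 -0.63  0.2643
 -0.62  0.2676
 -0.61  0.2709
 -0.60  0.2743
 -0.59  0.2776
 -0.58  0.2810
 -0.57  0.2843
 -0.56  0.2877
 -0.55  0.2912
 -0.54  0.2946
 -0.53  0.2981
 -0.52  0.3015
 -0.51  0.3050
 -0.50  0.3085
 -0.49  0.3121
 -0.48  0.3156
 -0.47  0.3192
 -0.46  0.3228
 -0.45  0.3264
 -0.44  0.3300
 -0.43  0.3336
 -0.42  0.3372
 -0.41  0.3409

$7.34

σ√T = 0.13·√1.5 = 0.1592
ln(S/K) + (r + σ²/2)T = ln(256/251) + (0.044 + 0.13²/2)·1.5 = 0.0197 + 0.0787 = 0.0984
d₁ = 0.0984 / 0.1592 = 0.6180 ≈ 0.62
d₂ = d₁ − σ√T = 0.6180 − 0.1592 = 0.4588 ≈ 0.46
e^(−rT) = e^(−0.044·1.5) = 0.9361
N(−d₂) = N(-0.46) = 0.3228;  N(−d₁) = N(-0.62) = 0.2676
P = 251·0.9361·0.3228 − 256·0.2676 = 75.8454 − 68.5056 = 7.3398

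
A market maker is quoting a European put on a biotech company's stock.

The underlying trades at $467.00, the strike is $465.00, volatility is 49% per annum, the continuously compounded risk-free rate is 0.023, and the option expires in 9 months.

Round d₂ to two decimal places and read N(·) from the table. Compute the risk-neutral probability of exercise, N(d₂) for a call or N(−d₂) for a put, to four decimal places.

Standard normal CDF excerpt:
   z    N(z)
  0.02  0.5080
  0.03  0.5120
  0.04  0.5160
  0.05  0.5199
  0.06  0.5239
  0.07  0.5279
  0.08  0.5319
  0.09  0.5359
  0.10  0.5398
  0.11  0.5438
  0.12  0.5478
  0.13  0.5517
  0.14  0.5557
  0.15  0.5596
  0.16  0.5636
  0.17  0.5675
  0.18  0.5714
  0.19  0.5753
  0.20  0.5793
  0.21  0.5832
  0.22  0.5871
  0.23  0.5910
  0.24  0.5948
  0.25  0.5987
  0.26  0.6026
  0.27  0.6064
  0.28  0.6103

T = 0.75;  σ√T = 0.4244
ln(S/K) + (r + σ²/2)T = ln(467/465) + (0.023 + 0.49²/2)·0.75 = 0.0043 + 0.1073 = 0.1116
d₁ = 0.1116 / 0.4244 = 0.2629 which rounds to 0.26
d₂ = d₁ − σ√T = 0.2629 − 0.4244 = -0.1614 which rounds to -0.16
Risk-neutral Pr[S_T < K] = N(−d₂) = N(0.16) = 0.5636

0.5636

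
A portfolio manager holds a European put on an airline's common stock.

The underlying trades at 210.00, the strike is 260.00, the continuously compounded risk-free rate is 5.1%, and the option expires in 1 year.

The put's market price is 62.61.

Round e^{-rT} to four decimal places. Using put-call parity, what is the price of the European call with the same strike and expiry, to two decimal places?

25.53

exp(−rT) = exp(−0.051·1) = 0.9503
Put-call parity: C − P = S − K·e^(−rT) = 210 − 260·0.9503 = 210 − 247.0780 = -37.0780
C = P + (C − P) = 62.61 + (-37.0780) = 25.5320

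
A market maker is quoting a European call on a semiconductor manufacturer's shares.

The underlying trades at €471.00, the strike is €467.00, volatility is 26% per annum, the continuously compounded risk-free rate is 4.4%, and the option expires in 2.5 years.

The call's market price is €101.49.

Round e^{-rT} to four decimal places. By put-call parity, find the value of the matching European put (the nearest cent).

e^(−rT) = e^(−0.044·2.5) = 0.8958
Put-call parity: C − P = S − K·e^(−rT) = 471 − 467·0.8958 = 471 − 418.3386 = 52.6614
P = C − (C − P) = 101.49 − (52.6614) = 48.8286

€48.83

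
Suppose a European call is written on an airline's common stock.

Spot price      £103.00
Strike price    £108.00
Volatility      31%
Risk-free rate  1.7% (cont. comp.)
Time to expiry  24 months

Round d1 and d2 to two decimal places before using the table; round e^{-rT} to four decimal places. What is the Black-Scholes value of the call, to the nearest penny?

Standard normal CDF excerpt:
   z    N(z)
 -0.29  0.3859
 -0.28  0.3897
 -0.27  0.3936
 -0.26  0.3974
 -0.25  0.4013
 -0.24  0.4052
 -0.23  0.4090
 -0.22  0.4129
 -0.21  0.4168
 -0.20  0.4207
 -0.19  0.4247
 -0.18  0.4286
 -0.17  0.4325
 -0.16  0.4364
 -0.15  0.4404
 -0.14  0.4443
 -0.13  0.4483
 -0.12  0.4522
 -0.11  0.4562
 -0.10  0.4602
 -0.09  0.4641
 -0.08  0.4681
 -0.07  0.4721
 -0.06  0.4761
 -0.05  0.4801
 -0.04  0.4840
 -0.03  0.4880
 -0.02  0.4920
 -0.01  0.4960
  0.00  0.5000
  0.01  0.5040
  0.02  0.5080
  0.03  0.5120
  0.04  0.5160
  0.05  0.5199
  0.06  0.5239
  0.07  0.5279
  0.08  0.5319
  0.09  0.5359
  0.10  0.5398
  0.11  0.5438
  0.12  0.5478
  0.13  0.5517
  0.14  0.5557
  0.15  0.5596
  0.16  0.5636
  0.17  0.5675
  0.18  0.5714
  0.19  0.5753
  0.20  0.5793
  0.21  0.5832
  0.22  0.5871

£17.36

T = 2;  σ√T = 0.4384
d₁ = [ln(103/108) + (0.017 + 0.31²/2)·2] / 0.4384 = [-0.0474 + 0.1301] / 0.4384 = 0.1886 ⇒ 0.19
d₂ = d₁ − σ√T = 0.1886 − 0.4384 = -0.2498 ⇒ -0.25
e^(−rT) = e^(−0.017·2) = 0.9666
N(d₁) = N(0.19) = 0.5753;  N(d₂) = N(-0.25) = 0.4013
C = 103·0.5753 − 108·0.9666·0.4013 = 59.2559 − 41.8928 = 17.3631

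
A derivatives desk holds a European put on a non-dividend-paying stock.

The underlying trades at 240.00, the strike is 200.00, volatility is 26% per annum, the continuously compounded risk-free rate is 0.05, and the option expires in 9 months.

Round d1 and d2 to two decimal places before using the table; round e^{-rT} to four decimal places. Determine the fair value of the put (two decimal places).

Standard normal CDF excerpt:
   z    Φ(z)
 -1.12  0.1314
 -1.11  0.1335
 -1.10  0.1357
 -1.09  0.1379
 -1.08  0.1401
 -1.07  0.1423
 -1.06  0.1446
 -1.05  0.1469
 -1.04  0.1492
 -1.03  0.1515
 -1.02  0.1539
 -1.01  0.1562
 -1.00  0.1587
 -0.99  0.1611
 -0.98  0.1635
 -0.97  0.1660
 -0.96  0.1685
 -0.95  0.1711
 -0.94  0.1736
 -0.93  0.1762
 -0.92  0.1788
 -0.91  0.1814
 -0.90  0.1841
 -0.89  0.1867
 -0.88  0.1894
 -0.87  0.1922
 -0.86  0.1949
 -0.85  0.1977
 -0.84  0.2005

4.45

σ√T = 0.26·√0.75 = 0.2252
d₁ = [ln(240/200) + (0.05 + 0.26²/2)·0.75] / 0.2252 = [0.1823 + 0.0629] / 0.2252 = 1.0888 → 1.09
d₂ = d₁ − σ√T = 1.0888 − 0.2252 = 0.8637 → 0.86
e^(−rT) = e^(−0.05·0.75) = 0.9632
P = 200·0.9632·N(-0.86) − 240·N(-1.09) = 200·0.9632·0.1949 − 240·0.1379 = 37.5455 − 33.0960 = 4.4495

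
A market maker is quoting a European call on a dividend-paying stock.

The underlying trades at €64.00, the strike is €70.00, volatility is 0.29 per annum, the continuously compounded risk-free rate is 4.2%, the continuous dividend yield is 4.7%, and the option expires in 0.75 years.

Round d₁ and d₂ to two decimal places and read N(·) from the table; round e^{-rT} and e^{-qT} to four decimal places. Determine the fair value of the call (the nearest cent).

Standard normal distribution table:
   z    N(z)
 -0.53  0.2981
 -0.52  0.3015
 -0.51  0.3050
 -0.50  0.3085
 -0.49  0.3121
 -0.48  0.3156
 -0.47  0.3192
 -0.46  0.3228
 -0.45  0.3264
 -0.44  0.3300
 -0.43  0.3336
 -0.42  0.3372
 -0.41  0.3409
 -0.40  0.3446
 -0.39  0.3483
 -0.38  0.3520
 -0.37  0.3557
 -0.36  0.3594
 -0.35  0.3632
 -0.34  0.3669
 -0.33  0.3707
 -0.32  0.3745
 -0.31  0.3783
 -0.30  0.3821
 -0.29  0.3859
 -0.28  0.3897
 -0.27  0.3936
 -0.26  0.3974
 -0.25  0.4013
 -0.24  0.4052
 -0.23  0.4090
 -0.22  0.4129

T = 0.75;  σ√T = 0.2511
d₁ = [ln(64/70) + (0.042 − 0.047 + 0.29²/2)·0.75] / 0.2511 = [-0.0896 + 0.0278] / 0.2511 = -0.2462 which rounds to -0.25
d₂ = d₁ − σ√T = -0.2462 − 0.2511 = -0.4973 which rounds to -0.50
e^(−qT) = e^(−0.047·0.75) = 0.9654;  e^(−rT) = e^(−0.042·0.75) = 0.9690
N(d₁) = N(-0.25) = 0.4013;  N(d₂) = N(-0.50) = 0.3085
C = 64·0.9654·0.4013 − 70·0.9690·0.3085 = 24.7946 − 20.9256 = 3.8690

€3.87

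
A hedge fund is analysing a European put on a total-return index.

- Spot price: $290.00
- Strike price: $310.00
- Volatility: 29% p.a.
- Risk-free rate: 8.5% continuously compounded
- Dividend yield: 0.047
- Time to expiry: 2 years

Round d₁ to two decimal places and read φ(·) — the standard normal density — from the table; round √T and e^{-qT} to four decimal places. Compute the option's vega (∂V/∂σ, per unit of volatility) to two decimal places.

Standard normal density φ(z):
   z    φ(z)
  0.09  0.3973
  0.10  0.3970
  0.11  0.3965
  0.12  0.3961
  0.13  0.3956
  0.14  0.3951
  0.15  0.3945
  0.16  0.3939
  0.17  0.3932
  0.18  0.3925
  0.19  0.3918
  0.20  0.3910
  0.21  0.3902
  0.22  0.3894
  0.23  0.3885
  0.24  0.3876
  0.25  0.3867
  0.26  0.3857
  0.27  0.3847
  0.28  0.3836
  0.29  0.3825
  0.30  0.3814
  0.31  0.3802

145.04

σ√T = 0.29·√2 = 0.4101
d₁ = [ln(290/310) + (0.085 − 0.047 + 0.29²/2)·2] / 0.4101 = [-0.0667 + 0.1601] / 0.4101 = 0.2278 ≈ 0.23
√T = √2 = 1.4142
φ(d₁) = φ(0.23) = 0.3885
exp(−qT) = exp(−0.047·2) = 0.9103
vega = S·exp(−qT)·φ(d₁)·√T = 290·0.9103·0.3885·1.4142 = 145.0389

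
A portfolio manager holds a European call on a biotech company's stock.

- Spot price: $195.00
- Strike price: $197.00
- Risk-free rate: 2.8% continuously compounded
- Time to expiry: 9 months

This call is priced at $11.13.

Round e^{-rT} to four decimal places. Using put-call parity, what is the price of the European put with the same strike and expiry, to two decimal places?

$9.03

e^(−rT) = e^(−0.028·0.75) = 0.9792
Put-call parity: C − P = S − K·e^(−rT) = 195 − 197·0.9792 = 195 − 192.9024 = 2.0976
P = C − (C − P) = 11.13 − (2.0976) = 9.0324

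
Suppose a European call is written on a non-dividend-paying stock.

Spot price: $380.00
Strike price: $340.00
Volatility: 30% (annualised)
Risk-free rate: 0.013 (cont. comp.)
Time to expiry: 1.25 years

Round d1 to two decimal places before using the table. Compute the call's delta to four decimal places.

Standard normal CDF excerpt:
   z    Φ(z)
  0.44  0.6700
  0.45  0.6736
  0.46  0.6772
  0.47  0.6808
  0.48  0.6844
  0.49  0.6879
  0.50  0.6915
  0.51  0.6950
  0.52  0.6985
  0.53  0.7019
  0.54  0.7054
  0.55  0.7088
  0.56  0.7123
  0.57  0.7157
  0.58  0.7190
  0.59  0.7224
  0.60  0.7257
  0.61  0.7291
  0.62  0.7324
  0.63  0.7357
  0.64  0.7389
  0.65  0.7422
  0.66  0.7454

0.7088

σ√T = 0.3·√1.25 = 0.3354
d₁ = [ln(380/340) + (0.013 + 0.3²/2)·1.25] / 0.3354 = [0.1112 + 0.0725] / 0.3354 = 0.5478 → 0.55
N(d₁) = N(0.55) = 0.7088
Δ_call = N(d₁) = 0.7088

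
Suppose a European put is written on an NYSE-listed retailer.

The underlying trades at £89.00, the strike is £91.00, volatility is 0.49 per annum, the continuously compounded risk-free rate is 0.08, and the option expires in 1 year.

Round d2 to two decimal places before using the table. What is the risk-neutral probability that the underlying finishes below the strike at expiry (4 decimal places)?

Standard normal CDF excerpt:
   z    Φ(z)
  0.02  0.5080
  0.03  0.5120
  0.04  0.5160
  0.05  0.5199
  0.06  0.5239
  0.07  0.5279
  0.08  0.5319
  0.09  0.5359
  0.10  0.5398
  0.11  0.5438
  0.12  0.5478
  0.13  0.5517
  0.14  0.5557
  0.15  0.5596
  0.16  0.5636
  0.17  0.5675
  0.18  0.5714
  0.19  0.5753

σ√T = 0.49 × 1.0000 = 0.4900
d₁ = [ln(89/91) + (0.08 + 0.49²/2)·1] / 0.4900 = [-0.0222 + 0.2001] / 0.4900 = 0.3629 ≈ 0.36
d₂ = d₁ − σ√T = 0.3629 − 0.4900 = -0.1271 ≈ -0.13
Risk-neutral Pr[S_T < K] = N(−d₂) = N(0.13) = 0.5517

0.5517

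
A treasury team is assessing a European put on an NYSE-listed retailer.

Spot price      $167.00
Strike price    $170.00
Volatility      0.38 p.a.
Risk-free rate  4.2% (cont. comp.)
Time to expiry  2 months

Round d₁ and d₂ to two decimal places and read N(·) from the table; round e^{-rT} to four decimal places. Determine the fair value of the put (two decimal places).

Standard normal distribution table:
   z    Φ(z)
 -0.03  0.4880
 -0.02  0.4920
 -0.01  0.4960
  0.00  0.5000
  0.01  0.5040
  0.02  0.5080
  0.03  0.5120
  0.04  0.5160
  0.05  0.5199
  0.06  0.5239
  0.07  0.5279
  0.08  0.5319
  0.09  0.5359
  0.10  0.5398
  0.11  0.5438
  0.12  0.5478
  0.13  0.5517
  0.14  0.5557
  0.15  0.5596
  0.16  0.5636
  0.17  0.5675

T = 0.1667;  σ√T = 0.1551
ln(S/K) + (r + σ²/2)T = ln(167/170) + (0.042 + 0.38²/2)·0.1667 = -0.0178 + 0.0190 = 0.0012
d₁ = 0.0012 / 0.1551 = 0.0079 → 0.01
d₂ = d₁ − σ√T = 0.0079 − 0.1551 = -0.1472 → -0.15
exp(−rT) = exp(−0.042·0.1667) = 0.9930
N(−d₂) = N(0.15) = 0.5596;  N(−d₁) = N(-0.01) = 0.4960
P = 170·0.9930·0.5596 − 167·0.4960 = 94.4661 − 82.8320 = 11.6341

$11.63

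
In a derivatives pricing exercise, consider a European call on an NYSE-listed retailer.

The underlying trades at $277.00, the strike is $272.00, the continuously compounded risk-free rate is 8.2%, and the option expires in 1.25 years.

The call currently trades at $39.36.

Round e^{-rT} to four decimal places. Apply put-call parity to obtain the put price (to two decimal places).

exp(−rT) = exp(−0.082·1.25) = 0.9026
Put-call parity: C − P = S − K·e^(−rT) = 277 − 272·0.9026 = 277 − 245.5072 = 31.4928
P = C − (C − P) = 39.36 − (31.4928) = 7.8672

$7.87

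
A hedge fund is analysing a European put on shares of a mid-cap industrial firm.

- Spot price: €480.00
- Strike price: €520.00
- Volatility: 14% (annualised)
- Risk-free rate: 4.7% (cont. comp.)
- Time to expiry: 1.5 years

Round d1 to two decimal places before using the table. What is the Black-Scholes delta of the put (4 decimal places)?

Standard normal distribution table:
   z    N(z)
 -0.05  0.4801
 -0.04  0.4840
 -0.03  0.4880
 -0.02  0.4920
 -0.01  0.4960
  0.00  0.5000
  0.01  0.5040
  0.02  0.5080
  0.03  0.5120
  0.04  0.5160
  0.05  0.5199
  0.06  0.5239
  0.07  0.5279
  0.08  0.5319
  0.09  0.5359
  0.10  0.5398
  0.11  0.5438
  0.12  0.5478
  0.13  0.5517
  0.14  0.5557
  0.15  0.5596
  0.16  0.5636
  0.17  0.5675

-0.4880

σ√T = 0.14·√1.5 = 0.1715
d₁ = [ln(480/520) + (0.047 + ½·0.14²)·1.5] / (σ√T) = (-0.0800 + 0.0852) / 0.1715 = 0.0301 ⇒ 0.03
N(d₁) = N(0.03) = 0.5120
Δ_put = N(d₁) − 1 = 0.5120 − 1 = -0.4880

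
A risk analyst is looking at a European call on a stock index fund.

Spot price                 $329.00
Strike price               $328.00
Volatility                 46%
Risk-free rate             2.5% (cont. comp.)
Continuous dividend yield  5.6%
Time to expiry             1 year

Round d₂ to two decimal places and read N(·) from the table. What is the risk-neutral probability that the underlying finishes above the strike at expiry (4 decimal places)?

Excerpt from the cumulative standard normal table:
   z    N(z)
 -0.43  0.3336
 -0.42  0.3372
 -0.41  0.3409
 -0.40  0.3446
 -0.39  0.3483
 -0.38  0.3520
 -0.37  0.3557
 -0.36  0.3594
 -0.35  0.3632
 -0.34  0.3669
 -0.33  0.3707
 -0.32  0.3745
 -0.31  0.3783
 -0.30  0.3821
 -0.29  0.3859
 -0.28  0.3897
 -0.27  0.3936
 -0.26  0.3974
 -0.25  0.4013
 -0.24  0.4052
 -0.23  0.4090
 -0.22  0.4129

T = 1;  σ√T = 0.4600
d₁ = [ln(329/328) + (0.025 − 0.056 + ½·0.46²)·1] / (σ√T) = (0.0030 + 0.0748) / 0.4600 = 0.1692 ≈ 0.17
d₂ = 0.1692 − 0.4600 = -0.2908 ≈ -0.29
Risk-neutral Pr[S_T > K] = N(d₂) = N(-0.29) = 0.3859

0.3859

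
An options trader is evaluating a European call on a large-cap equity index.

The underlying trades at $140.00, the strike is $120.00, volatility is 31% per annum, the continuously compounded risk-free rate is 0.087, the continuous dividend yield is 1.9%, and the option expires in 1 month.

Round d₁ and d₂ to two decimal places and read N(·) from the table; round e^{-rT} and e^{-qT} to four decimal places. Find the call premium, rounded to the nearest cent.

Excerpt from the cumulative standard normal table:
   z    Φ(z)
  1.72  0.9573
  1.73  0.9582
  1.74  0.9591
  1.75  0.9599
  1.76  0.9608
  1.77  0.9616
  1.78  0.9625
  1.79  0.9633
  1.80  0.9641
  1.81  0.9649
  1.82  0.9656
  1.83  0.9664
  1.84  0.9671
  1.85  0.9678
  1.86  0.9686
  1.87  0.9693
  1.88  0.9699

$20.82

σ√T = 0.31 × 0.2887 = 0.0895
ln(S/K) + (r − q + σ²/2)T = ln(140/120) + (0.087 − 0.019 + 0.31²/2)·0.08333 = 0.1542 + 0.0097 = 0.1638
d₁ = 0.1638 / 0.0895 = 1.8306 ≈ 1.83
d₂ = d₁ − σ√T = 1.8306 − 0.0895 = 1.7411 ≈ 1.74
e^(−qT) = e^(−0.019·0.08333) = 0.9984;  e^(−rT) = e^(−0.087·0.08333) = 0.9928
C = 140·0.9984·N(1.83) − 120·0.9928·N(1.74) = 140·0.9984·0.9664 − 120·0.9928·0.9591 = 135.0795 − 114.2633 = 20.8162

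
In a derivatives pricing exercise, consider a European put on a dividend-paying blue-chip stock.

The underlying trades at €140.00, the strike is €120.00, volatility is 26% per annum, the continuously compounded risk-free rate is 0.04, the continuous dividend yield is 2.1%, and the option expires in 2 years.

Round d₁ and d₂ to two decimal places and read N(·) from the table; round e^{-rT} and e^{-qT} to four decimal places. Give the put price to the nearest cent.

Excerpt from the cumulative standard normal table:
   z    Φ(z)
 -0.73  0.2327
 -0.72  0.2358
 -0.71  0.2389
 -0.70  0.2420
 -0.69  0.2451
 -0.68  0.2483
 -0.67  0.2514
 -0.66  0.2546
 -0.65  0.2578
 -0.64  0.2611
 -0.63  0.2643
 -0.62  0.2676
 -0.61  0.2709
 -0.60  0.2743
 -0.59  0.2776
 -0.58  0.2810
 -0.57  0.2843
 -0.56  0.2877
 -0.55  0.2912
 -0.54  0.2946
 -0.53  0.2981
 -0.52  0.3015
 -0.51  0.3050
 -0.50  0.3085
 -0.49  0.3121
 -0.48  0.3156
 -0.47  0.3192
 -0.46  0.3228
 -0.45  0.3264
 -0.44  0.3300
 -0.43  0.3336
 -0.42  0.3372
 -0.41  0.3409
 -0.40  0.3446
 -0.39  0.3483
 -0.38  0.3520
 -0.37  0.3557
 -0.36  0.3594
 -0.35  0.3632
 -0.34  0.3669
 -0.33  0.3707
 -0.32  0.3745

€8.57

σ√T = 0.26·√2 = 0.3677
d₁ = [ln(140/120) + (0.04 − 0.021 + 0.26²/2)·2] / 0.3677 = [0.1542 + 0.1056] / 0.3677 = 0.7064 which rounds to 0.71
d₂ = d₁ − σ√T = 0.7064 − 0.3677 = 0.3387 which rounds to 0.34
exp(−qT) = exp(−0.021·2) = 0.9589;  exp(−rT) = exp(−0.04·2) = 0.9231
N(−d₂) = N(-0.34) = 0.3669;  N(−d₁) = N(-0.71) = 0.2389
P = 120·0.9231·0.3669 − 140·0.9589·0.2389 = 40.6422 − 32.0714 = 8.5709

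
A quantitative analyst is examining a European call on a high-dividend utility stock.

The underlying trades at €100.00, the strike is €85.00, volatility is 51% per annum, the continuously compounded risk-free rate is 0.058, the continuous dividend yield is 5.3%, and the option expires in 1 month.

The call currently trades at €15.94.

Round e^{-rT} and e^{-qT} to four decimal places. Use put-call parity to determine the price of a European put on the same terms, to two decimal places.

exp(−qT) = exp(−0.053·0.08333) = 0.9956;  exp(−rT) = exp(−0.058·0.08333) = 0.9952
Put-call parity: C − P = S·e^(−qT) − K·e^(−rT) = 100·0.9956 − 85·0.9952 = 99.5600 − 84.5920 = 14.9680
P = C − (C − P) = 15.94 − (14.9680) = 0.9720

€0.97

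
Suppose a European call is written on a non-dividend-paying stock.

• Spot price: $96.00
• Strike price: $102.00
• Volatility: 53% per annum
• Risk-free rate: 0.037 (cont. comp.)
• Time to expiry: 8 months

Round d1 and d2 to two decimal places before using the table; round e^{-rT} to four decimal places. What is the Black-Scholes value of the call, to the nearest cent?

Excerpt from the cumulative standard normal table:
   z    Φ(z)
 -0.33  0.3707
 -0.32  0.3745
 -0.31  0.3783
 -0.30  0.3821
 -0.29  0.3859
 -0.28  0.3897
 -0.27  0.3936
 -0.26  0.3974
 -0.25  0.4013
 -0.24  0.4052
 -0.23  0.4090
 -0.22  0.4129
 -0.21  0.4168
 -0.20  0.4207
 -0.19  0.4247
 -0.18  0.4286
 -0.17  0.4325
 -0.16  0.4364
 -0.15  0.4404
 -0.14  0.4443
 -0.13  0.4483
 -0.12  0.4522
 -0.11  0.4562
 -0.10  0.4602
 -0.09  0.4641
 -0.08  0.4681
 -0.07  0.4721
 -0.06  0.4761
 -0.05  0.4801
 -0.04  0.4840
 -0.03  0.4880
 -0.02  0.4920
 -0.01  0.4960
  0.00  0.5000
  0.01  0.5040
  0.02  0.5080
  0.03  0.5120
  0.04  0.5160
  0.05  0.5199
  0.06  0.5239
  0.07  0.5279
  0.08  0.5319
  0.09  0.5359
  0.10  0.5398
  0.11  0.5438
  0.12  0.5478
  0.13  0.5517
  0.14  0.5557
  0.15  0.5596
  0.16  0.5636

T = 0.6667;  σ√T = 0.4327
ln(S/K) + (r + σ²/2)T = ln(96/102) + (0.037 + 0.53²/2)·0.6667 = -0.0606 + 0.1183 = 0.0577
d₁ = 0.0577 / 0.4327 = 0.1333 → 0.13
d₂ = d₁ − σ√T = 0.1333 − 0.4327 = -0.2995 → -0.30
exp(−rT) = exp(−0.037·0.6667) = 0.9756
N(d₁) = N(0.13) = 0.5517;  N(d₂) = N(-0.30) = 0.3821
C = 96·0.5517 − 102·0.9756·0.3821 = 52.9632 − 38.0232 = 14.9400

$14.94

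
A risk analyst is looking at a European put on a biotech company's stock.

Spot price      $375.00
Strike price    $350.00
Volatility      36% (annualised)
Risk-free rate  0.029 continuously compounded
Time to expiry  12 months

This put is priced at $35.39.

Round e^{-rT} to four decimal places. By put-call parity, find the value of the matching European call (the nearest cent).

$70.40

e^(−rT) = e^(−0.029·1) = 0.9714
Put-call parity: C − P = S − K·e^(−rT) = 375 − 350·0.9714 = 375 − 339.9900 = 35.0100
C = P + (C − P) = 35.39 + (35.0100) = 70.4000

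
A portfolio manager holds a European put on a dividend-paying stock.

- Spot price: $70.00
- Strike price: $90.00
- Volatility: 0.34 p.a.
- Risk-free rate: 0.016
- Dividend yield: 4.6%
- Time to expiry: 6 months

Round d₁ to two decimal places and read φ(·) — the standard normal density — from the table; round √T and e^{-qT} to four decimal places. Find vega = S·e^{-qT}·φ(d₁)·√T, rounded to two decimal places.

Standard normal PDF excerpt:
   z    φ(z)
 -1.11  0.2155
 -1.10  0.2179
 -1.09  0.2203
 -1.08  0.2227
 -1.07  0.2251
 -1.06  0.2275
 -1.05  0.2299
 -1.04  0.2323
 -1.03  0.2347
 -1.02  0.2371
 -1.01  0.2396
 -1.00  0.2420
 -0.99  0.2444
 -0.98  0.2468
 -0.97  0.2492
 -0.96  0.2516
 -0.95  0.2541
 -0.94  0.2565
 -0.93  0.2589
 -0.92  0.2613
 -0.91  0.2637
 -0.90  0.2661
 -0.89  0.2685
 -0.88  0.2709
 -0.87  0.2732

11.82

σ√T = 0.34·√0.5 = 0.2404
d₁ = [ln(70/90) + (0.016 − 0.046 + 0.34²/2)·0.5] / 0.2404 = [-0.2513 + 0.0139] / 0.2404 = -0.9875 ≈ -0.99
√T = √0.5 = 0.7071
φ(d₁) = φ(-0.99) = 0.2444
exp(−qT) = exp(−0.046·0.5) = 0.9773
vega = S·exp(−qT)·φ(d₁)·√T = 70·0.9773·0.2444·0.7071 = 11.8225
(Call and put vega coincide under Black-Scholes.)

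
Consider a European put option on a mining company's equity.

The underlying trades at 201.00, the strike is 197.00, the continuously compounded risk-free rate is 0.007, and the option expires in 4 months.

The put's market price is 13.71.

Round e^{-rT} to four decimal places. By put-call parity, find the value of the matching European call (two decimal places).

18.16

exp(−rT) = exp(−0.007·0.3333) = 0.9977
Put-call parity: C − P = S − K·e^(−rT) = 201 − 197·0.9977 = 201 − 196.5469 = 4.4531
C = P + (C − P) = 13.71 + (4.4531) = 18.1631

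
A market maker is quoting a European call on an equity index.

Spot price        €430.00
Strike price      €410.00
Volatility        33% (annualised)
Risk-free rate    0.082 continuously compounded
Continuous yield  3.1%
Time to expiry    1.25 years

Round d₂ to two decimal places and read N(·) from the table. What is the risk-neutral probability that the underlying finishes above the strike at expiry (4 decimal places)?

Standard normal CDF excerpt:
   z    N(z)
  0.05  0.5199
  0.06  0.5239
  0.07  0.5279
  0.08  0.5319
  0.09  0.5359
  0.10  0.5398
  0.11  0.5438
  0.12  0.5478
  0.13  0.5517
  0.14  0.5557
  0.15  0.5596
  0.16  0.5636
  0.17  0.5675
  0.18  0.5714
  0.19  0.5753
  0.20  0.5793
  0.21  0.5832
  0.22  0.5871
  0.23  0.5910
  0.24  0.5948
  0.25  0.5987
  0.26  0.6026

σ√T = 0.33·√1.25 = 0.3690
ln(S/K) + (r − q + σ²/2)T = ln(430/410) + (0.082 − 0.031 + 0.33²/2)·1.25 = 0.0476 + 0.1318 = 0.1794
d₁ = 0.1794 / 0.3690 = 0.4864 ≈ 0.49
d₂ = d₁ − σ√T = 0.4864 − 0.3690 = 0.1174 ≈ 0.12
Risk-neutral Pr[S_T > K] = N(d₂) = N(0.12) = 0.5478

0.5478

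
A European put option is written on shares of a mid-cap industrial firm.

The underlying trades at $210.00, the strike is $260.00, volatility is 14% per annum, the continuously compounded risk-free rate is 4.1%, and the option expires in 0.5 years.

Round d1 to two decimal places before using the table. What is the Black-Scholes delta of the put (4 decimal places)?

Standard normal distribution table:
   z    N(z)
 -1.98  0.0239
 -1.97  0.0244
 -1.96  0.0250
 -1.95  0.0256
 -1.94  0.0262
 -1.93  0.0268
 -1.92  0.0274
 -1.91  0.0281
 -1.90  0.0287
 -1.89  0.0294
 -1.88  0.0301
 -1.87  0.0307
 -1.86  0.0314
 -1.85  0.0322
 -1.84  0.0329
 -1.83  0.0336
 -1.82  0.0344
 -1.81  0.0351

-0.9713

σ√T = 0.14 × 0.7071 = 0.0990
d₁ = [ln(210/260) + (0.041 + 0.14²/2)·0.5] / 0.0990 = [-0.2136 + 0.0254] / 0.0990 = -1.9008 ≈ -1.90
N(d₁) = N(-1.90) = 0.0287
Δ_put = N(d₁) − 1 = 0.0287 − 1 = -0.9713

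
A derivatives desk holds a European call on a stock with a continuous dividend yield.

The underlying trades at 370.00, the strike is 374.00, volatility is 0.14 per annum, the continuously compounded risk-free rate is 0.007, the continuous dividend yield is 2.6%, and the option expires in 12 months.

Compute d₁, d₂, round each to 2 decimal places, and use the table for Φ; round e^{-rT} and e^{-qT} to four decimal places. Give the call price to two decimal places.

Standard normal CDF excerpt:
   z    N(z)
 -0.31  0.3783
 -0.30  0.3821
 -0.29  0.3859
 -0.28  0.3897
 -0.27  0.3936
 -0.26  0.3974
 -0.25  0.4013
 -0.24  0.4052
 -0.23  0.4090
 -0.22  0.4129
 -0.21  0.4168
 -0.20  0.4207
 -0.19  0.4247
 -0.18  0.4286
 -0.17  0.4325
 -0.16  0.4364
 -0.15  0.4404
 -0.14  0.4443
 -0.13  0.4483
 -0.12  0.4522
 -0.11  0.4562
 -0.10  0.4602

15.44

σ√T = 0.14·√1 = 0.1400
ln(S/K) + (r − q + σ²/2)T = ln(370/374) + (0.007 − 0.026 + 0.14²/2)·1 = -0.0108 − 0.0092 = -0.0200
d₁ = -0.0200 / 0.1400 = -0.1425 ⇒ -0.14
d₂ = d₁ − σ√T = -0.1425 − 0.1400 = -0.2825 ⇒ -0.28
e^(−qT) = e^(−0.026·1) = 0.9743;  e^(−rT) = e^(−0.007·1) = 0.9930
C = 370·0.9743·N(-0.14) − 374·0.9930·N(-0.28) = 370·0.9743·0.4443 − 374·0.9930·0.3897 = 160.1662 − 144.7276 = 15.4386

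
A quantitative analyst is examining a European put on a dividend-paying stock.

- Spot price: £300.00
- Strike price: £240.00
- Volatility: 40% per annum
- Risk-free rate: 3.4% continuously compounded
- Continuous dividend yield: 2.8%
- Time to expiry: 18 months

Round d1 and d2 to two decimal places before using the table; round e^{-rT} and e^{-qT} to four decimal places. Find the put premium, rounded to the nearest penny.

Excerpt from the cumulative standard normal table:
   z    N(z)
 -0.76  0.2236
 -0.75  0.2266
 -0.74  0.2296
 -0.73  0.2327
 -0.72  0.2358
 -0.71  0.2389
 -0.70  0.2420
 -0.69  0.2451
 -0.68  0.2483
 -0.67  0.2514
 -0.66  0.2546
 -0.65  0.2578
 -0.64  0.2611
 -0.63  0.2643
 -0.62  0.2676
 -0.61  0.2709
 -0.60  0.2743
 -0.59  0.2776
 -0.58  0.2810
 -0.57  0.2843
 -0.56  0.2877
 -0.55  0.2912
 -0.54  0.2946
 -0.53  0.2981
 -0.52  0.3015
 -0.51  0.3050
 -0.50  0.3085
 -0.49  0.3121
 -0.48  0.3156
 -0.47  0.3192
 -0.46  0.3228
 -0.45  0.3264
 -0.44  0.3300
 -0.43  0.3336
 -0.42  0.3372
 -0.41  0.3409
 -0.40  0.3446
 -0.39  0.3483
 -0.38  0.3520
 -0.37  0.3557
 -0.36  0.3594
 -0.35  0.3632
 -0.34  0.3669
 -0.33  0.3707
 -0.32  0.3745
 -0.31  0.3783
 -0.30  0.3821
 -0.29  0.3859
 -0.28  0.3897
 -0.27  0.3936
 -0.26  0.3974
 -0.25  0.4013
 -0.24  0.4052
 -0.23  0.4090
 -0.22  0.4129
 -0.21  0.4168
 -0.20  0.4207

σ√T = 0.4·√1.5 = 0.4899
d₁ = [ln(300/240) + (0.034 − 0.028 + 0.4²/2)·1.5] / 0.4899 = [0.2231 + 0.1290] / 0.4899 = 0.7188 which rounds to 0.72
d₂ = d₁ − σ√T = 0.7188 − 0.4899 = 0.2289 which rounds to 0.23
e^(−qT) = e^(−0.028·1.5) = 0.9589;  e^(−rT) = e^(−0.034·1.5) = 0.9503
N(−d₂) = N(-0.23) = 0.4090;  N(−d₁) = N(-0.72) = 0.2358
P = 240·0.9503·0.4090 − 300·0.9589·0.2358 = 93.2814 − 67.8326 = 25.4489

£25.45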